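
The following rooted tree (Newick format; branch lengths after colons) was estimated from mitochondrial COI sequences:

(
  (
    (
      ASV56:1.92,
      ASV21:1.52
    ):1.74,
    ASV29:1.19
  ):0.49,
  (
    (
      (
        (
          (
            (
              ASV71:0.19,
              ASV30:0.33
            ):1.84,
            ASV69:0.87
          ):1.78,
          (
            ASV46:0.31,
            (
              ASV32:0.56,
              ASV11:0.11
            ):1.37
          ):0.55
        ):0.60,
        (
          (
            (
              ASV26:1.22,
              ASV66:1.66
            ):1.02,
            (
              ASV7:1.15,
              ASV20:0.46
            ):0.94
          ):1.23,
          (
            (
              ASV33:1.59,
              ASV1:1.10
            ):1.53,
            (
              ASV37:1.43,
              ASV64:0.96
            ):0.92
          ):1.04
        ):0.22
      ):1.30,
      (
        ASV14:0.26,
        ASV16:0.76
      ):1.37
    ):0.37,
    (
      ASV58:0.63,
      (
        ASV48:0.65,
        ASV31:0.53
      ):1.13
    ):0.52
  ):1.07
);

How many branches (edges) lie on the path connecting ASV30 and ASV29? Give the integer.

The MRCA of ASV30 and ASV29 is the root of the tree.
From ASV30 up to that node: 7 branches. From ASV29 up to the same node: 2 branches. Total: 7 + 2 = 9.

9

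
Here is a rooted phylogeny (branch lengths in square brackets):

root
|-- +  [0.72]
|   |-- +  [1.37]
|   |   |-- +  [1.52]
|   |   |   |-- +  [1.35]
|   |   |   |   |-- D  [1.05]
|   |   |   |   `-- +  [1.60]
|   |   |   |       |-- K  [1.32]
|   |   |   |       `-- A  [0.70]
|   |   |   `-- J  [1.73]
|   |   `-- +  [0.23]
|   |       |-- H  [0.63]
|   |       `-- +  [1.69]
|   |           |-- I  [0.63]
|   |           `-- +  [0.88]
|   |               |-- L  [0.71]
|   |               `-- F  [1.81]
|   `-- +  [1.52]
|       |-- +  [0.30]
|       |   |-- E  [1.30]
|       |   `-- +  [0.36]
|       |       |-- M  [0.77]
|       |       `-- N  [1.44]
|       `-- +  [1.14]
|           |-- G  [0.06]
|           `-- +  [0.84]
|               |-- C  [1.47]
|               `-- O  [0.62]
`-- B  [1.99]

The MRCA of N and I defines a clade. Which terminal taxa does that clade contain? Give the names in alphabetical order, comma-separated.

A, C, D, E, F, G, H, I, J, K, L, M, N, O

Tracing N: it sits inside (M,N).
Tracing I: it sits inside (I,(L,F)).
The smallest clade enclosing both is ((((D,(K,A)),J),(H,(I,(L,F)))),((E,(M,N)),(G,(C,O)))); the answer is its 14 terminal taxa in alphabetical order.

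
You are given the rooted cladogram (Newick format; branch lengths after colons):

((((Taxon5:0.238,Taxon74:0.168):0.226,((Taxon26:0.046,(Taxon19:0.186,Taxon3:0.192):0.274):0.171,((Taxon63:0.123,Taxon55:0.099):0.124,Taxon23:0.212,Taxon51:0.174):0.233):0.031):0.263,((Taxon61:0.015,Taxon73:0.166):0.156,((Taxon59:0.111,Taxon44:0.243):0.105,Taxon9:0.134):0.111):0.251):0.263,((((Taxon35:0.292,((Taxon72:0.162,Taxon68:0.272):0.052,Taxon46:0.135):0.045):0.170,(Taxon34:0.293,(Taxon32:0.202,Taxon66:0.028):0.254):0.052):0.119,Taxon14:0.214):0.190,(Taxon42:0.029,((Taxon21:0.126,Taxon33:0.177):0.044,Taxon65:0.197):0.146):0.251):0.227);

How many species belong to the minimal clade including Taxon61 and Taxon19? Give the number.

14

The MRCA of Taxon61 and Taxon19 is the node subtending (((Taxon5,Taxon74),((Taxon26,(Taxon19,Taxon3)),((Taxon63,Taxon55),Taxon23,Taxon51))),((Taxon61,Taxon73),((Taxon59,Taxon44),Taxon9))).
That clade contains 14 terminal taxa: Taxon19, Taxon23, Taxon26, Taxon3, Taxon44, Taxon5, Taxon51, Taxon55, Taxon59, Taxon61, Taxon63, Taxon73, Taxon74, Taxon9.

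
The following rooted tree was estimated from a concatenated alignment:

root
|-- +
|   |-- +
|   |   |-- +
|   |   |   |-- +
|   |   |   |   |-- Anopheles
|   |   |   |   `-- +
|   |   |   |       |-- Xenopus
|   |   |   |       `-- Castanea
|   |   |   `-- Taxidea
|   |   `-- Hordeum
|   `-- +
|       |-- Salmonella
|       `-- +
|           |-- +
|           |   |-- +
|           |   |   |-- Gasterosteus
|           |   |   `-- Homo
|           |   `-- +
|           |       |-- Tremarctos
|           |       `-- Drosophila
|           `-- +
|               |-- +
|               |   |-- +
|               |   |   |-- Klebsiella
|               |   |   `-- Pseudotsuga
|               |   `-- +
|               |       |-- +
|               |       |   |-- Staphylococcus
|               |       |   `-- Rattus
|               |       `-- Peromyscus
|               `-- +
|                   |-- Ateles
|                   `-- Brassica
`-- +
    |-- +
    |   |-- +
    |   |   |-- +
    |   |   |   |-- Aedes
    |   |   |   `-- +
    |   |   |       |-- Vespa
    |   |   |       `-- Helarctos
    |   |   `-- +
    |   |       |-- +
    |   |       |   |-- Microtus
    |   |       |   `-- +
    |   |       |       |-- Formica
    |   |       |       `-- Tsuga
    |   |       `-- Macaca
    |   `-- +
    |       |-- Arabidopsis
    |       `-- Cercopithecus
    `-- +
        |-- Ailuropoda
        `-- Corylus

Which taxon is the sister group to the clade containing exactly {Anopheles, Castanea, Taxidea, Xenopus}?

Hordeum

The clade containing exactly {Anopheles, Castanea, Taxidea, Xenopus} attaches to the tree at the node subtending (((Anopheles,(Xenopus,Castanea)),Taxidea),Hordeum).
The other lineage descending from that same node — the sister group — is the single tip Hordeum.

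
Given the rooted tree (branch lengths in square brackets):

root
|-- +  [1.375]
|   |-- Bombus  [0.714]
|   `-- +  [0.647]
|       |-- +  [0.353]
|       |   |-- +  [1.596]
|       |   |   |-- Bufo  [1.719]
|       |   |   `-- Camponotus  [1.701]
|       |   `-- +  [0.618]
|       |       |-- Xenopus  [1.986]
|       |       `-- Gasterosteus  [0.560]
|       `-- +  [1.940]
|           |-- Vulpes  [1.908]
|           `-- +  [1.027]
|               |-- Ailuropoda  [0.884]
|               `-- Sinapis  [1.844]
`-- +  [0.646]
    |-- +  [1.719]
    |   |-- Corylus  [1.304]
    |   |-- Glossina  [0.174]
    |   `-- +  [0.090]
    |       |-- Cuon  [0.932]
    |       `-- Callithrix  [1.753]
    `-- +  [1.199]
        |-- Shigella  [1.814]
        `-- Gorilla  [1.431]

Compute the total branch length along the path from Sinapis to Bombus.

6.172

The path runs Sinapis → … → MRCA → … → Bombus; the MRCA is the node subtending (Bombus,(((Bufo,Camponotus),(Xenopus,Gasterosteus)),(Vulpes,(Ailuropoda,Sinapis)))).
Branch lengths along that path: 1.844 + 1.027 + 1.940 + 0.647 + 0.714 = 6.172.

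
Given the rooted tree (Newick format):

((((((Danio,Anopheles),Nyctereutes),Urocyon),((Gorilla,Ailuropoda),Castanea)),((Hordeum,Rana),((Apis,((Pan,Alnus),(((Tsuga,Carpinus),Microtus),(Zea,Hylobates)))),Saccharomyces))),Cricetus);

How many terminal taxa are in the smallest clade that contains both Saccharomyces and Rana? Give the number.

The MRCA of Saccharomyces and Rana is the node subtending ((Hordeum,Rana),((Apis,((Pan,Alnus),(((Tsuga,Carpinus),Microtus),(Zea,Hylobates)))),Saccharomyces)).
That clade contains 11 terminal taxa: Alnus, Apis, Carpinus, Hordeum, Hylobates, Microtus, Pan, Rana, Saccharomyces, Tsuga, Zea.

11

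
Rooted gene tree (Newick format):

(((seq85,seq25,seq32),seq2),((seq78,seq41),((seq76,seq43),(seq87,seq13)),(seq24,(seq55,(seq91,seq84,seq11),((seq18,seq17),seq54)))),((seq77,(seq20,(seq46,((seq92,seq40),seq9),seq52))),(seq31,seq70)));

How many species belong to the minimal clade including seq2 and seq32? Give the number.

4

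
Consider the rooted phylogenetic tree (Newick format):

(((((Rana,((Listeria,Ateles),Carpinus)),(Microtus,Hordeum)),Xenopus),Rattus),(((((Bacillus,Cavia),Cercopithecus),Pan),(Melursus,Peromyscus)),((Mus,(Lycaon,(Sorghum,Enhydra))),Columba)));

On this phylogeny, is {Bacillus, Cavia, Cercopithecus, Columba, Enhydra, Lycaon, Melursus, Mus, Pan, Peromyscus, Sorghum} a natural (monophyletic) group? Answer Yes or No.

Yes

The most recent common ancestor of these taxa subtends (((((Bacillus,Cavia),Cercopithecus),Pan),(Melursus,Peromyscus)),((Mus,(Lycaon,(Sorghum,Enhydra))),Columba)).
That clade has exactly 11 tips — every listed taxon and nothing else — so the group is monophyletic.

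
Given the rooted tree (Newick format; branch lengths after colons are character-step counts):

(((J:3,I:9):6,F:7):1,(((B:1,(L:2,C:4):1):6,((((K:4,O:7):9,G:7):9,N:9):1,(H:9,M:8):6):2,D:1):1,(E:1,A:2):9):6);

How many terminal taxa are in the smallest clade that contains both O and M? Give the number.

The MRCA of O and M is the node subtending ((((K,O),G),N),(H,M)).
That clade contains 6 terminal taxa: G, H, K, M, N, O.

6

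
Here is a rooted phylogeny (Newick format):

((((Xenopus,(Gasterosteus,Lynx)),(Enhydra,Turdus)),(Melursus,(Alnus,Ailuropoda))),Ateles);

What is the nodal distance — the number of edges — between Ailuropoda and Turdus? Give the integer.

6

The MRCA of Ailuropoda and Turdus is the node subtending (((Xenopus,(Gasterosteus,Lynx)),(Enhydra,Turdus)),(Melursus,(Alnus,Ailuropoda))).
From Ailuropoda up to that node: 3 branches. From Turdus up to the same node: 3 branches. Total: 3 + 3 = 6.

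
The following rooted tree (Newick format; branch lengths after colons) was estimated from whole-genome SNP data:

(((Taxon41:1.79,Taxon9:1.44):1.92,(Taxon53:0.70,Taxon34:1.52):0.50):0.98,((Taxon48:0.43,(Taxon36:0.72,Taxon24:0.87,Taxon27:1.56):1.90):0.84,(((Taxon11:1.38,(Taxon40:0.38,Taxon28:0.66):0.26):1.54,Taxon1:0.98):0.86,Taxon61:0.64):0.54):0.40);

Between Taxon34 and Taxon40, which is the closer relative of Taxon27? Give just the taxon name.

The MRCA of Taxon27 and Taxon40 subtends ((Taxon48,(Taxon36,Taxon24,Taxon27)),(((Taxon11,(Taxon40,Taxon28)),Taxon1),Taxon61)) (9 taxa).
The MRCA of Taxon27 and Taxon34 is the root, subtending the entire tree (13 taxa).
The first is nested inside the second, so Taxon27 shares a more recent common ancestor with Taxon40.

Taxon40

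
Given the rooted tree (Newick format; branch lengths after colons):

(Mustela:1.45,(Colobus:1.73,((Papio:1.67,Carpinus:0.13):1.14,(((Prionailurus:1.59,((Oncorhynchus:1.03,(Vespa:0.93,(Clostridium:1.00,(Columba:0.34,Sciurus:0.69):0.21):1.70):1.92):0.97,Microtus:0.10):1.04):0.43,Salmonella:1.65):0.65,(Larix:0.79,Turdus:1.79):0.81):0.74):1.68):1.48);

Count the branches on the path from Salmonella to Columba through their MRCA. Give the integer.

8

The MRCA of Salmonella and Columba is the node subtending ((Prionailurus,((Oncorhynchus,(Vespa,(Clostridium,(Columba,Sciurus)))),Microtus)),Salmonella).
From Salmonella up to that node: 1 branch. From Columba up to the same node: 7 branches. Total: 1 + 7 = 8.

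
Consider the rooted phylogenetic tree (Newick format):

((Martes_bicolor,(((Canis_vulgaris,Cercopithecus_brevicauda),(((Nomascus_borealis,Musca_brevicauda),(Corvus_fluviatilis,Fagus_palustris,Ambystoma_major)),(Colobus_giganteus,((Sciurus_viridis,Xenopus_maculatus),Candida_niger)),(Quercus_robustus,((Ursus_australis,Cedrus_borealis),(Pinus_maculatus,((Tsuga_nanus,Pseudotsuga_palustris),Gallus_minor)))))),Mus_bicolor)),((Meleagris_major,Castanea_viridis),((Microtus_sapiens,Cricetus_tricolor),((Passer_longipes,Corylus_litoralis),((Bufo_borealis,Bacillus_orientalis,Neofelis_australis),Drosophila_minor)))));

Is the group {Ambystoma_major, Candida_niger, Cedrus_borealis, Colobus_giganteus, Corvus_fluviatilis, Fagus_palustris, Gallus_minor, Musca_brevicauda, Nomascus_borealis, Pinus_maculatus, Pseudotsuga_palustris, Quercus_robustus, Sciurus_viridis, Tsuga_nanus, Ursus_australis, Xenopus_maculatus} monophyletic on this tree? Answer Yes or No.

Yes

The most recent common ancestor of these taxa subtends (((Nomascus_borealis,Musca_brevicauda),(Corvus_fluviatilis,Fagus_palustris,Ambystoma_major)),(Colobus_giganteus,((Sciurus_viridis,Xenopus_maculatus),Candida_niger)),(Quercus_robustus,((Ursus_australis,Cedrus_borealis),(Pinus_maculatus,((Tsuga_nanus,Pseudotsuga_palustris),Gallus_minor))))).
That clade has exactly 16 tips — every listed taxon and nothing else — so the group is monophyletic.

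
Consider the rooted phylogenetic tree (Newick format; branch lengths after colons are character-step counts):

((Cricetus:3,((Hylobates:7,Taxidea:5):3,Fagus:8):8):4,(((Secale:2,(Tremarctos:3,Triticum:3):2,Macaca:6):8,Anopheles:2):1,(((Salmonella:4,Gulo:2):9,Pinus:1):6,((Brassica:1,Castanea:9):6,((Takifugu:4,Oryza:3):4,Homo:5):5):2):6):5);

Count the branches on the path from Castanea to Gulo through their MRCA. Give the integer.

The MRCA of Castanea and Gulo is the node subtending (((Salmonella,Gulo),Pinus),((Brassica,Castanea),((Takifugu,Oryza),Homo))).
From Castanea up to that node: 3 branches. From Gulo up to the same node: 3 branches. Total: 3 + 3 = 6.

6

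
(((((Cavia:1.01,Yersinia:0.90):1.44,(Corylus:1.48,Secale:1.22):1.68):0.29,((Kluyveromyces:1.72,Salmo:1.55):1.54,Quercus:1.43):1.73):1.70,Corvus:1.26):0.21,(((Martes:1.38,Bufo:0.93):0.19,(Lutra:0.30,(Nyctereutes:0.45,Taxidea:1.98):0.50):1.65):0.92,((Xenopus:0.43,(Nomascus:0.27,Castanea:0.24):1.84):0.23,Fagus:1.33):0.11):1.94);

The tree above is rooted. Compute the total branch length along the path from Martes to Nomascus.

The path runs Martes → … → MRCA → … → Nomascus; the MRCA is the node subtending (((Martes,Bufo),(Lutra,(Nyctereutes,Taxidea))),((Xenopus,(Nomascus,Castanea)),Fagus)).
Branch lengths along that path: 1.38 + 0.19 + 0.92 + 0.11 + 0.23 + 1.84 + 0.27 = 4.94.

4.94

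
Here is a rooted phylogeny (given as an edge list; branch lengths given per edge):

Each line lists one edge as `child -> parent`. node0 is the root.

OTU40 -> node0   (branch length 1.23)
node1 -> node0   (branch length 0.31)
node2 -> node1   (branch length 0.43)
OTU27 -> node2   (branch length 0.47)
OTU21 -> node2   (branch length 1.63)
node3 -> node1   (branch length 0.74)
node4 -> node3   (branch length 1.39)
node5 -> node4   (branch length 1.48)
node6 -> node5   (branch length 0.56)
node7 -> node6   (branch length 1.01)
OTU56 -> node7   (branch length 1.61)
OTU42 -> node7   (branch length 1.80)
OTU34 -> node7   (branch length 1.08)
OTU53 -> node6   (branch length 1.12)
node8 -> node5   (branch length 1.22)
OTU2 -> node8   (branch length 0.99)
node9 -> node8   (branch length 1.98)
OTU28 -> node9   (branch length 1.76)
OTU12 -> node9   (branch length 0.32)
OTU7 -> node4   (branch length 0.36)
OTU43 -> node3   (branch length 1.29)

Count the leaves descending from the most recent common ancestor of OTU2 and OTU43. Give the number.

The MRCA of OTU2 and OTU43 is the node subtending (((((OTU56,OTU42,OTU34),OTU53),(OTU2,(OTU28,OTU12))),OTU7),OTU43).
That clade contains 9 terminal taxa: OTU12, OTU2, OTU28, OTU34, OTU42, OTU43, OTU53, OTU56, OTU7.

9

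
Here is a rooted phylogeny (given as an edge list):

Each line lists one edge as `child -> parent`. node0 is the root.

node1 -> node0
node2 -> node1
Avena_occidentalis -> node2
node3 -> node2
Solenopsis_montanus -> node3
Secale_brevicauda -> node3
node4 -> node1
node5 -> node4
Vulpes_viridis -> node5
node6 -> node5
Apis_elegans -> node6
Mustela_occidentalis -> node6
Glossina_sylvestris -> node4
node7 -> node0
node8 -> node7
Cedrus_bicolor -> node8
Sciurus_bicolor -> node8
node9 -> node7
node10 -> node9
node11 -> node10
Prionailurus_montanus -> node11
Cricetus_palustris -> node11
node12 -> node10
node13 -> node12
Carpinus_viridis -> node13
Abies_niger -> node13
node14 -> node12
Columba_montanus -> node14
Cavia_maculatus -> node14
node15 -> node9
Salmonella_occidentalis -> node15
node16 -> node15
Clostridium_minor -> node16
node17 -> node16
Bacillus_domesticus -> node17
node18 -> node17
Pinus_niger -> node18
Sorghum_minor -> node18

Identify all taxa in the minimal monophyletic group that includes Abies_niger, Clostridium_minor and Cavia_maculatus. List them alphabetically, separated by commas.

Tracing Abies_niger: it sits inside (Carpinus_viridis,Abies_niger).
Tracing Clostridium_minor: it sits inside (Clostridium_minor,(Bacillus_domesticus,(Pinus_niger,Sorghum_minor))).
Tracing Cavia_maculatus: it sits inside (Columba_montanus,Cavia_maculatus).
The smallest clade enclosing all 3 is (((Prionailurus_montanus,Cricetus_palustris),((Carpinus_viridis,Abies_niger),(Columba_montanus,Cavia_maculatus))),(Salmonella_occidentalis,(Clostridium_minor,(Bacillus_domesticus,(Pinus_niger,Sorghum_minor))))); the answer is its 11 terminal taxa in alphabetical order.

Abies_niger, Bacillus_domesticus, Carpinus_viridis, Cavia_maculatus, Clostridium_minor, Columba_montanus, Cricetus_palustris, Pinus_niger, Prionailurus_montanus, Salmonella_occidentalis, Sorghum_minor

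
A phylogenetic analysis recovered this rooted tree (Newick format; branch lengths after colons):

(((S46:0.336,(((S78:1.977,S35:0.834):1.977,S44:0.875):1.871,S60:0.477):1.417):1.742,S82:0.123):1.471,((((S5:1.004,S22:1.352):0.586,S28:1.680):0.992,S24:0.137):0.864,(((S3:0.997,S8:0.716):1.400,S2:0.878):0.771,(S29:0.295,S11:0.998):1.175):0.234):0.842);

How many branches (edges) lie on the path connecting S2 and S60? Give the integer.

The MRCA of S2 and S60 is the root of the tree.
From S2 up to that node: 4 branches. From S60 up to the same node: 4 branches. Total: 4 + 4 = 8.

8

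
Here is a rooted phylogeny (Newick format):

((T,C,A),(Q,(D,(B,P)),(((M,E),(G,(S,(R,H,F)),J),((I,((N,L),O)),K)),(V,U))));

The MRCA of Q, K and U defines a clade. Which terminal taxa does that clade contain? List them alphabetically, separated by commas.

Tracing Q: it sits inside (Q,(D,(B,P)),(((M,E),(G,(S,(R,H,F)),J),((I,((N,L),O)),K)),(V,U))).
Tracing K: it sits inside ((I,((N,L),O)),K).
Tracing U: it sits inside (V,U).
The smallest clade enclosing all 3 is (Q,(D,(B,P)),(((M,E),(G,(S,(R,H,F)),J),((I,((N,L),O)),K)),(V,U))); the answer is its 19 terminal taxa in alphabetical order.

B, D, E, F, G, H, I, J, K, L, M, N, O, P, Q, R, S, U, V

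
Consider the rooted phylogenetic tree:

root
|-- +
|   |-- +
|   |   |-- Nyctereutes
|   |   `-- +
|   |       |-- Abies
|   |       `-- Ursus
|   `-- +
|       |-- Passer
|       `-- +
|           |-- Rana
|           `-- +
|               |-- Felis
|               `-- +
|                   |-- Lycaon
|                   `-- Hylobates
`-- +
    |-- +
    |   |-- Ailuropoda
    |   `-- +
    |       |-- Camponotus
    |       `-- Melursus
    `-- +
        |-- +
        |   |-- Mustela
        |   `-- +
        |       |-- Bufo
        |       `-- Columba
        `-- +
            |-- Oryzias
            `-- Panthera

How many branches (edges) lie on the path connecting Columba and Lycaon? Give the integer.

11

The MRCA of Columba and Lycaon is the root of the tree.
From Columba up to that node: 5 branches. From Lycaon up to the same node: 6 branches. Total: 5 + 6 = 11.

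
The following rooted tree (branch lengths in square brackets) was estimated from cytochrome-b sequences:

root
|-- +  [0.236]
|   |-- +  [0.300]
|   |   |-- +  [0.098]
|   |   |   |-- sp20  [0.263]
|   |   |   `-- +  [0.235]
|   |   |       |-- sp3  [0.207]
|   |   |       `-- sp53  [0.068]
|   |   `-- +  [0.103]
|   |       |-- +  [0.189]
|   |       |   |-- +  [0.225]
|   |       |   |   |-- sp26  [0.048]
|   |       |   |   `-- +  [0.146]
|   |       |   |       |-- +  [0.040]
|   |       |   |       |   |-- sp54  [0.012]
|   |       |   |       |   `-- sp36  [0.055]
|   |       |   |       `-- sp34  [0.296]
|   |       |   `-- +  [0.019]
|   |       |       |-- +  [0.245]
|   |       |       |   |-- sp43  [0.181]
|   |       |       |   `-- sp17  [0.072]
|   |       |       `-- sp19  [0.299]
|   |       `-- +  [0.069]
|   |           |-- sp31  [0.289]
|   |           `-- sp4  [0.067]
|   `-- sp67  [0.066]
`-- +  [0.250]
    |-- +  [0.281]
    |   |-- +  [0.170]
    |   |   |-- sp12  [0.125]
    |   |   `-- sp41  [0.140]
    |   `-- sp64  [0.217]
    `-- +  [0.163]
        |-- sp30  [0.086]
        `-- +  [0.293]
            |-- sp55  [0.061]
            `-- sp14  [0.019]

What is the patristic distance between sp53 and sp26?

0.966

The path runs sp53 → … → MRCA → … → sp26; the MRCA is the node subtending ((sp20,(sp3,sp53)),(((sp26,((sp54,sp36),sp34)),((sp43,sp17),sp19)),(sp31,sp4))).
Branch lengths along that path: 0.068 + 0.235 + 0.098 + 0.103 + 0.189 + 0.225 + 0.048 = 0.966.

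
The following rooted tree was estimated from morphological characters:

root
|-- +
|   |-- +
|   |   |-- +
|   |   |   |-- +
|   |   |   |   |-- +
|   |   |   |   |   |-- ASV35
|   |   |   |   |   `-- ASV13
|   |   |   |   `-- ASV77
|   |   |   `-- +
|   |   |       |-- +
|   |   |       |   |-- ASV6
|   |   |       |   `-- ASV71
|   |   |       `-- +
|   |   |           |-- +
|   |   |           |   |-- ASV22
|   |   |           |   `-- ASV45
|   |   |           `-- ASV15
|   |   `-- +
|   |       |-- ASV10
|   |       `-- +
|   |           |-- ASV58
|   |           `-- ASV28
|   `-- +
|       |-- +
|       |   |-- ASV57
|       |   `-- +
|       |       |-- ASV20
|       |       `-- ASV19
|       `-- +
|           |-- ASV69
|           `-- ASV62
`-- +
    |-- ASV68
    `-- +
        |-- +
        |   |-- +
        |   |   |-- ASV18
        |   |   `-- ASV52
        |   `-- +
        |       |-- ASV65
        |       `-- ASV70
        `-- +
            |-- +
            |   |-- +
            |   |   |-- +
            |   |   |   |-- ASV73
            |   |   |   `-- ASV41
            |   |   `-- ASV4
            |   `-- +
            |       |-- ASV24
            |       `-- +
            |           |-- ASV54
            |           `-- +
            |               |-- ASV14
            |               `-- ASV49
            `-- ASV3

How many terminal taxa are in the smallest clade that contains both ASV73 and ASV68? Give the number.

13

The MRCA of ASV73 and ASV68 is the node subtending (ASV68,(((ASV18,ASV52),(ASV65,ASV70)),((((ASV73,ASV41),ASV4),(ASV24,(ASV54,(ASV14,ASV49)))),ASV3))).
That clade contains 13 terminal taxa: ASV14, ASV18, ASV24, ASV3, ASV4, ASV41, ASV49, ASV52, ASV54, ASV65, ASV68, ASV70, ASV73.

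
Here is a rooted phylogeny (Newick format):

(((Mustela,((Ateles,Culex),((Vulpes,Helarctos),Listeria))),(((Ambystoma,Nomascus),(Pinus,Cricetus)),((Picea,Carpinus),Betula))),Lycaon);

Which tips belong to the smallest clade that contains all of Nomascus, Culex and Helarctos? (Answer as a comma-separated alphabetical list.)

Tracing Nomascus: it sits inside (Ambystoma,Nomascus).
Tracing Culex: it sits inside (Ateles,Culex).
Tracing Helarctos: it sits inside (Vulpes,Helarctos).
The smallest clade enclosing all 3 is ((Mustela,((Ateles,Culex),((Vulpes,Helarctos),Listeria))),(((Ambystoma,Nomascus),(Pinus,Cricetus)),((Picea,Carpinus),Betula))); the answer is its 13 terminal taxa in alphabetical order.

Ambystoma, Ateles, Betula, Carpinus, Cricetus, Culex, Helarctos, Listeria, Mustela, Nomascus, Picea, Pinus, Vulpes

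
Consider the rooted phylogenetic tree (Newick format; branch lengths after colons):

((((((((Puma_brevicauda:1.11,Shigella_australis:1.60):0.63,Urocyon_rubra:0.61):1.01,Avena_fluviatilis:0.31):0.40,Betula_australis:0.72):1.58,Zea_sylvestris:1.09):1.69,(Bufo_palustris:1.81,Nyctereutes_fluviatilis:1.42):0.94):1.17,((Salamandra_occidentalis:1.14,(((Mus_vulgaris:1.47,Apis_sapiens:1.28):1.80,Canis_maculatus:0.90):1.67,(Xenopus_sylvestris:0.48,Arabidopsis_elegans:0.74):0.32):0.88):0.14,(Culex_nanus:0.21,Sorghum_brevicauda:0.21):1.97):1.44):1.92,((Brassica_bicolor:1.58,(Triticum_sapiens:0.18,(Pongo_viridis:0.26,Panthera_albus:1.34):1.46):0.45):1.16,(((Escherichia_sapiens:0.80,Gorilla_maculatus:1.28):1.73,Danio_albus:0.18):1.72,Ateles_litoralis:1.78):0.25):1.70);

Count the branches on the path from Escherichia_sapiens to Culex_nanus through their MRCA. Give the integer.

9

The MRCA of Escherichia_sapiens and Culex_nanus is the root of the tree.
From Escherichia_sapiens up to that node: 5 branches. From Culex_nanus up to the same node: 4 branches. Total: 5 + 4 = 9.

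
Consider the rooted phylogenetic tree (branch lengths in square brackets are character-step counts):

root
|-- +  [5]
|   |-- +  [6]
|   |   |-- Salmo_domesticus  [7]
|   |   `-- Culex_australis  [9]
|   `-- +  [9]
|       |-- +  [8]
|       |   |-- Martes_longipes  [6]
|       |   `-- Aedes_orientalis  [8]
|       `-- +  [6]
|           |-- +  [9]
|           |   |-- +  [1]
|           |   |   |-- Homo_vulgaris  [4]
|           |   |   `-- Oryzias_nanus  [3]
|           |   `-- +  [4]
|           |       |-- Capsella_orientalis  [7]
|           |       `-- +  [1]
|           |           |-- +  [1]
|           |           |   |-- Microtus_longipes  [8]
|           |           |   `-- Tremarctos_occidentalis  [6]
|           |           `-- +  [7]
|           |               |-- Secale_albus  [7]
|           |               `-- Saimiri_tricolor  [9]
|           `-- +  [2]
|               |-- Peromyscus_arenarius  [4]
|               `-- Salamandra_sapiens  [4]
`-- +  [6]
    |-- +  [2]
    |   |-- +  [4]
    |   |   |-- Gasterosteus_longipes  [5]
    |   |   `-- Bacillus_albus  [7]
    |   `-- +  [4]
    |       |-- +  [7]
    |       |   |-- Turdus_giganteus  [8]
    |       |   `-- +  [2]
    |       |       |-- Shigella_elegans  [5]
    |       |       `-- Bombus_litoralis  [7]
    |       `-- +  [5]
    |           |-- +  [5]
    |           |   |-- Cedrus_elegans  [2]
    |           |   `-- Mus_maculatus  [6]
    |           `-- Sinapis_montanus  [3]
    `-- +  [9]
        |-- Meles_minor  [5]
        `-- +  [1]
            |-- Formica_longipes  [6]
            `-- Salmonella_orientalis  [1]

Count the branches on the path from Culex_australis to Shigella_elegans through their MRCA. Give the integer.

9

The MRCA of Culex_australis and Shigella_elegans is the root of the tree.
From Culex_australis up to that node: 3 branches. From Shigella_elegans up to the same node: 6 branches. Total: 3 + 6 = 9.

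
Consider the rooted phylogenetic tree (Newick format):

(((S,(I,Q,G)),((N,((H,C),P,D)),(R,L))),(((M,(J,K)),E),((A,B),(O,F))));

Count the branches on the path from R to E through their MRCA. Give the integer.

The MRCA of R and E is the root of the tree.
From R up to that node: 4 branches. From E up to the same node: 3 branches. Total: 4 + 3 = 7.

7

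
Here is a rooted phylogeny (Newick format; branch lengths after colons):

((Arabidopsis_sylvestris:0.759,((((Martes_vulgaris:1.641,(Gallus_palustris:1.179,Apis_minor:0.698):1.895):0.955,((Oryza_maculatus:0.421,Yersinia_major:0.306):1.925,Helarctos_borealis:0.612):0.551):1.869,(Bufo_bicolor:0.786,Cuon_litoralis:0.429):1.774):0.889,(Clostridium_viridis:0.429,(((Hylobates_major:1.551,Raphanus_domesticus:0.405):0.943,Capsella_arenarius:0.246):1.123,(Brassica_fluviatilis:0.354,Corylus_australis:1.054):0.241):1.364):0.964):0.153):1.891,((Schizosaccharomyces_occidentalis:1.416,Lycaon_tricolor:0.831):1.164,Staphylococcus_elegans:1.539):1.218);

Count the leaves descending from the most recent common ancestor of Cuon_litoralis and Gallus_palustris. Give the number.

8

The MRCA of Cuon_litoralis and Gallus_palustris is the node subtending (((Martes_vulgaris,(Gallus_palustris,Apis_minor)),((Oryza_maculatus,Yersinia_major),Helarctos_borealis)),(Bufo_bicolor,Cuon_litoralis)).
That clade contains 8 terminal taxa: Apis_minor, Bufo_bicolor, Cuon_litoralis, Gallus_palustris, Helarctos_borealis, Martes_vulgaris, Oryza_maculatus, Yersinia_major.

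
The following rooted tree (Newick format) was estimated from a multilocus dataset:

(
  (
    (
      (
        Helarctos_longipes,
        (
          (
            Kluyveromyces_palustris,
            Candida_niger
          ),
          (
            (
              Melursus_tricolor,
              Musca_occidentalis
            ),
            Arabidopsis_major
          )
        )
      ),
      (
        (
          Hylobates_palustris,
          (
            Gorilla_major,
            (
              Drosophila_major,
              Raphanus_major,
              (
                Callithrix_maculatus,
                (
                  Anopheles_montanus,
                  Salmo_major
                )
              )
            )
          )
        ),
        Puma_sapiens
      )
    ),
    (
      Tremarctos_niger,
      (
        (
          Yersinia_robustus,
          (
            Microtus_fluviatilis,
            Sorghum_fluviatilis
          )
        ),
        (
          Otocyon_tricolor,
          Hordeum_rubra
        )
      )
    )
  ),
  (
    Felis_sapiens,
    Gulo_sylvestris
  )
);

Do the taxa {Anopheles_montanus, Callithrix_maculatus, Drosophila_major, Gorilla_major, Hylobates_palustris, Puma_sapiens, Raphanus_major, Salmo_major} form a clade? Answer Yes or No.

The most recent common ancestor of these taxa subtends ((Hylobates_palustris,(Gorilla_major,(Drosophila_major,Raphanus_major,(Callithrix_maculatus,(Anopheles_montanus,Salmo_major))))),Puma_sapiens).
That clade has exactly 8 tips — every listed taxon and nothing else — so the group is monophyletic.

Yes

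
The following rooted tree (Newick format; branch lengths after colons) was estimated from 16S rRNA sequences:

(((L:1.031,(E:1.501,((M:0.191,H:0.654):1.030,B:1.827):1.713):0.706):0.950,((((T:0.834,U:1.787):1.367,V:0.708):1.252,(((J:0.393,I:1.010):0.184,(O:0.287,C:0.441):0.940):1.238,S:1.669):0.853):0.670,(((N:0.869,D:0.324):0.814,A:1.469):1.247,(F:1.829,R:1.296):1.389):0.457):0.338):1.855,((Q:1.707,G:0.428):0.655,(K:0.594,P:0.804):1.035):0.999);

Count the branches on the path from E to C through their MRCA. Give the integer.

9

The MRCA of E and C is the node subtending ((L,(E,((M,H),B))),((((T,U),V),(((J,I),(O,C)),S)),(((N,D),A),(F,R)))).
From E up to that node: 3 branches. From C up to the same node: 6 branches. Total: 3 + 6 = 9.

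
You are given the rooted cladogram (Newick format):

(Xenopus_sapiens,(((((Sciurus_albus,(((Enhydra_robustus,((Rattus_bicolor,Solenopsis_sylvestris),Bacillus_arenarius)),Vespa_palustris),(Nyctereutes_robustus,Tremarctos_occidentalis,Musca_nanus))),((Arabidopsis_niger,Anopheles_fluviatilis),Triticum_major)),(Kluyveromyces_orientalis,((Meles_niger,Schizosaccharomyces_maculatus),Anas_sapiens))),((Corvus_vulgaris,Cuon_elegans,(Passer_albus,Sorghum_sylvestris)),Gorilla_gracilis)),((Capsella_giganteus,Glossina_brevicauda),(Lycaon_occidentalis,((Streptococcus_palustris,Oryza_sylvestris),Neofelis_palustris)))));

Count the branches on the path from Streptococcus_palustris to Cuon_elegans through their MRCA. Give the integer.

9

The MRCA of Streptococcus_palustris and Cuon_elegans is the node subtending (((((Sciurus_albus,(((Enhydra_robustus,((Rattus_bicolor,Solenopsis_sylvestris),Bacillus_arenarius)),Vespa_palustris),(Nyctereutes_robustus,Tremarctos_occidentalis,Musca_nanus))),((Arabidopsis_niger,Anopheles_fluviatilis),Triticum_major)),(Kluyveromyces_orientalis,((Meles_niger,Schizosaccharomyces_maculatus),Anas_sapiens))),((Corvus_vulgaris,Cuon_elegans,(Passer_albus,Sorghum_sylvestris)),Gorilla_gracilis)),((Capsella_giganteus,Glossina_brevicauda),(Lycaon_occidentalis,((Streptococcus_palustris,Oryza_sylvestris),Neofelis_palustris)))).
From Streptococcus_palustris up to that node: 5 branches. From Cuon_elegans up to the same node: 4 branches. Total: 5 + 4 = 9.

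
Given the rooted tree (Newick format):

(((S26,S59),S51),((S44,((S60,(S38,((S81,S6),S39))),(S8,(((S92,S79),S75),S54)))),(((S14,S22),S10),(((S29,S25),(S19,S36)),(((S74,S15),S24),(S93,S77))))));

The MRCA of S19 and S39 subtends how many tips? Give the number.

23

The MRCA of S19 and S39 is the node subtending ((S44,((S60,(S38,((S81,S6),S39))),(S8,(((S92,S79),S75),S54)))),(((S14,S22),S10),(((S29,S25),(S19,S36)),(((S74,S15),S24),(S93,S77))))).
That clade contains 23 terminal taxa: S10, S14, S15, S19, S22, S24, S25, S29, S36, S38, S39, S44, S54, S6, S60, S74, S75, S77, S79, S8, S81, S92, S93.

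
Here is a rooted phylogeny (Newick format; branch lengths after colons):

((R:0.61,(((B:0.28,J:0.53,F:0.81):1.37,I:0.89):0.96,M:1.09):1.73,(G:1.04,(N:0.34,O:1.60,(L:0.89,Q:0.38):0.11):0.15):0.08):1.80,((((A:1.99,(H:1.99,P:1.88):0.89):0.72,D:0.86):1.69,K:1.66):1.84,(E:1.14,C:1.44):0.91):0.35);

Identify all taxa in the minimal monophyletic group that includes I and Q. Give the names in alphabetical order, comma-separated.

Tracing I: it sits inside ((B,J,F),I).
Tracing Q: it sits inside (L,Q).
The smallest clade enclosing both is (R,(((B,J,F),I),M),(G,(N,O,(L,Q)))); the answer is its 11 terminal taxa in alphabetical order.

B, F, G, I, J, L, M, N, O, Q, R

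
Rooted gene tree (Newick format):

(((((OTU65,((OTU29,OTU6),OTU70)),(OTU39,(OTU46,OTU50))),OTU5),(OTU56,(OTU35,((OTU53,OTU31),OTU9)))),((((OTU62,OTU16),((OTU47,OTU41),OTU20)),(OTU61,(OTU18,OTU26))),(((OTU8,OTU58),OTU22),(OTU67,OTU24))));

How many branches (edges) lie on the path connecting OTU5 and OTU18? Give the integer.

8

The MRCA of OTU5 and OTU18 is the root of the tree.
From OTU5 up to that node: 3 branches. From OTU18 up to the same node: 5 branches. Total: 3 + 5 = 8.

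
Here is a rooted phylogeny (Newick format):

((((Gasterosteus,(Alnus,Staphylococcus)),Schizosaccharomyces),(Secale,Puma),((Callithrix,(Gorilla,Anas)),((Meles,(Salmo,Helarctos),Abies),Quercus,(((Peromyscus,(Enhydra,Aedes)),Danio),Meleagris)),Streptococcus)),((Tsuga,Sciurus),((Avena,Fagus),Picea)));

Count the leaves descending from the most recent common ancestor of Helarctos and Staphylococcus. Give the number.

The MRCA of Helarctos and Staphylococcus is the node subtending (((Gasterosteus,(Alnus,Staphylococcus)),Schizosaccharomyces),(Secale,Puma),((Callithrix,(Gorilla,Anas)),((Meles,(Salmo,Helarctos),Abies),Quercus,(((Peromyscus,(Enhydra,Aedes)),Danio),Meleagris)),Streptococcus)).
That clade contains 20 terminal taxa: Abies, Aedes, Alnus, Anas, Callithrix, Danio, Enhydra, Gasterosteus, Gorilla, Helarctos, Meleagris, Meles, Peromyscus, Puma, Quercus, Salmo, Schizosaccharomyces, Secale, Staphylococcus, Streptococcus.

20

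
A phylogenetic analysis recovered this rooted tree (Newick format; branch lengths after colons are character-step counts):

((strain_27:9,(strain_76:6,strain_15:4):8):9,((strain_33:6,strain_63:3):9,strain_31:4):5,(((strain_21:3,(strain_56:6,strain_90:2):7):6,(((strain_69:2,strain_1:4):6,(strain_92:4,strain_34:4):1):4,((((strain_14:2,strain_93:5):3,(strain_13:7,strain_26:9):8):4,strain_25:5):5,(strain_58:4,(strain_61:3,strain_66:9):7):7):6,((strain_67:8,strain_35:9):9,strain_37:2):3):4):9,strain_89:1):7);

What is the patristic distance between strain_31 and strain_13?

59

The path runs strain_31 → … → MRCA → … → strain_13; the MRCA is the root of the tree.
Branch lengths along that path: 4 + 5 + 7 + 9 + 4 + 6 + 5 + 4 + 8 + 7 = 59.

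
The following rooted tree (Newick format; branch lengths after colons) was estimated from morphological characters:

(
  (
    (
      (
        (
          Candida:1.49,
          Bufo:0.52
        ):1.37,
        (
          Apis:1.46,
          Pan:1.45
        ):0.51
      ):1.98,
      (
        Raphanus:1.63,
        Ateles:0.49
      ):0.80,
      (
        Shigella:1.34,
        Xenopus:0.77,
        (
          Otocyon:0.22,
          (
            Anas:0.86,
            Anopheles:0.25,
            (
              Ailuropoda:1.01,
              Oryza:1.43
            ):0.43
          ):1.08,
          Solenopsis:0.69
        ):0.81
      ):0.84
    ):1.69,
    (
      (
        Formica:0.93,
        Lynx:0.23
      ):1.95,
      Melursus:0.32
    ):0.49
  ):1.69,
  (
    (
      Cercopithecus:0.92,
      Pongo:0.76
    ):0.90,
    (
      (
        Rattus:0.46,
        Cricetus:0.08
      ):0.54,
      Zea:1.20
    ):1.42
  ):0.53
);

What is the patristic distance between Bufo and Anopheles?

6.85

The path runs Bufo → … → MRCA → … → Anopheles; the MRCA is the node subtending (((Candida,Bufo),(Apis,Pan)),(Raphanus,Ateles),(Shigella,Xenopus,(Otocyon,(Anas,Anopheles,(Ailuropoda,Oryza)),Solenopsis))).
Branch lengths along that path: 0.52 + 1.37 + 1.98 + 0.84 + 0.81 + 1.08 + 0.25 = 6.85.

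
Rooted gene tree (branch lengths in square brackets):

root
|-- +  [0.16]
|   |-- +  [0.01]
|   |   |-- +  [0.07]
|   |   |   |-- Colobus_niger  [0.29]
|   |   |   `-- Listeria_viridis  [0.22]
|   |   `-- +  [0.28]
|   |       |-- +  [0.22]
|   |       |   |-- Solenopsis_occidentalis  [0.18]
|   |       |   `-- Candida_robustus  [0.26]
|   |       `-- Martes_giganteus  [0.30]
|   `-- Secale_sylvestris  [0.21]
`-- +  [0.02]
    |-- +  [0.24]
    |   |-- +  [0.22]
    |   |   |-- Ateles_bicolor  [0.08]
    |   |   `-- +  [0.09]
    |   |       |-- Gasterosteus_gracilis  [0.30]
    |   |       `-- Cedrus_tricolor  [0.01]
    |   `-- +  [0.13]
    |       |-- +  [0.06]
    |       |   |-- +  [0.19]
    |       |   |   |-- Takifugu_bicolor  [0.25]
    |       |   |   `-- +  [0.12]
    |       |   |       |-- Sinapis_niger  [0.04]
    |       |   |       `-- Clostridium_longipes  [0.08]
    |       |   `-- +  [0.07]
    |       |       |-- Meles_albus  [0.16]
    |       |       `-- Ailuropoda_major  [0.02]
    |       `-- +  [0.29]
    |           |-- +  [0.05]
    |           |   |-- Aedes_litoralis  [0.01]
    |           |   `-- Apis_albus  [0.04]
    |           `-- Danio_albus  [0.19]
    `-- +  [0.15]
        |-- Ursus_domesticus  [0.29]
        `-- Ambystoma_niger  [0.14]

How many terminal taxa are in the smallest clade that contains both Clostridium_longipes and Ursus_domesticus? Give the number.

13

The MRCA of Clostridium_longipes and Ursus_domesticus is the node subtending (((Ateles_bicolor,(Gasterosteus_gracilis,Cedrus_tricolor)),(((Takifugu_bicolor,(Sinapis_niger,Clostridium_longipes)),(Meles_albus,Ailuropoda_major)),((Aedes_litoralis,Apis_albus),Danio_albus))),(Ursus_domesticus,Ambystoma_niger)).
That clade contains 13 terminal taxa: Aedes_litoralis, Ailuropoda_major, Ambystoma_niger, Apis_albus, Ateles_bicolor, Cedrus_tricolor, Clostridium_longipes, Danio_albus, Gasterosteus_gracilis, Meles_albus, Sinapis_niger, Takifugu_bicolor, Ursus_domesticus.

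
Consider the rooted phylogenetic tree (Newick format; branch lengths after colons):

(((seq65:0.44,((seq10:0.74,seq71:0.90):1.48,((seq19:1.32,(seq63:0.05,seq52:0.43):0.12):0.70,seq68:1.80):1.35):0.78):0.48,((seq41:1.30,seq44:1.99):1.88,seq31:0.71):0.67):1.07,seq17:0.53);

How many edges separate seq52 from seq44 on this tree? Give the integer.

The MRCA of seq52 and seq44 is the node subtending ((seq65,((seq10,seq71),((seq19,(seq63,seq52)),seq68))),((seq41,seq44),seq31)).
From seq52 up to that node: 6 branches. From seq44 up to the same node: 3 branches. Total: 6 + 3 = 9.

9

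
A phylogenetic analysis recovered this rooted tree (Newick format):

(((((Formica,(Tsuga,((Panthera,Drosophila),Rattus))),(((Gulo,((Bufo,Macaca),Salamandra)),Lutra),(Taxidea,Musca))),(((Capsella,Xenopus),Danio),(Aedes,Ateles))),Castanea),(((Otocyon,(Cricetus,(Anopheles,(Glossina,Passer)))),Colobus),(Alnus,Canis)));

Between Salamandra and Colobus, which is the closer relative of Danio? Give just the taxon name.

Salamandra

The MRCA of Danio and Salamandra subtends (((Formica,(Tsuga,((Panthera,Drosophila),Rattus))),(((Gulo,((Bufo,Macaca),Salamandra)),Lutra),(Taxidea,Musca))),(((Capsella,Xenopus),Danio),(Aedes,Ateles))) (17 taxa).
The MRCA of Danio and Colobus is the root, subtending the entire tree (26 taxa).
The first is nested inside the second, so Danio shares a more recent common ancestor with Salamandra.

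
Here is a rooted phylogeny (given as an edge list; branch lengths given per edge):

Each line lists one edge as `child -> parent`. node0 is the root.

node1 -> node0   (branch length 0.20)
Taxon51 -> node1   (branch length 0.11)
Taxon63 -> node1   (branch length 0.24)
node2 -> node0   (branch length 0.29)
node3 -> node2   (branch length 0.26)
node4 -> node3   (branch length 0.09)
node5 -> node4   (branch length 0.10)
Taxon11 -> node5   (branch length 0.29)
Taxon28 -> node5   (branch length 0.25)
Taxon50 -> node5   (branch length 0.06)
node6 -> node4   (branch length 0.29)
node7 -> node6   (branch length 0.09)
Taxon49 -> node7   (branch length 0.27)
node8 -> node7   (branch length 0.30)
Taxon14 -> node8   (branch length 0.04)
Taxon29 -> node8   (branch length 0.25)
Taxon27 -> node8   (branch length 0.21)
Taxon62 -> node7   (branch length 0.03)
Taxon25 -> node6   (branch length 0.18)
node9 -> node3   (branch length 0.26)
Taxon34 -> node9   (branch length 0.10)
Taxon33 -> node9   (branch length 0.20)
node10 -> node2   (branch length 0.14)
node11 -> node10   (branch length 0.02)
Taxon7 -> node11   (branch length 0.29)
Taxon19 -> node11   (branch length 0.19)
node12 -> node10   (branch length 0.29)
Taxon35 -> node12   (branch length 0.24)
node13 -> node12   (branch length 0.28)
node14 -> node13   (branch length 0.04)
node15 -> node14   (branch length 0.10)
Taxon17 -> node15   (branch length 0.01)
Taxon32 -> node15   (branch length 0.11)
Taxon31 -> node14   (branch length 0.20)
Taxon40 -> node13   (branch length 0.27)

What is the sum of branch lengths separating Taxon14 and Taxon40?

2.05

The path runs Taxon14 → … → MRCA → … → Taxon40; the MRCA is the node subtending ((((Taxon11,Taxon28,Taxon50),((Taxon49,(Taxon14,Taxon29,Taxon27),Taxon62),Taxon25)),(Taxon34,Taxon33)),((Taxon7,Taxon19),(Taxon35,(((Taxon17,Taxon32),Taxon31),Taxon40)))).
Branch lengths along that path: 0.04 + 0.30 + 0.09 + 0.29 + 0.09 + 0.26 + 0.14 + 0.29 + 0.28 + 0.27 = 2.05.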